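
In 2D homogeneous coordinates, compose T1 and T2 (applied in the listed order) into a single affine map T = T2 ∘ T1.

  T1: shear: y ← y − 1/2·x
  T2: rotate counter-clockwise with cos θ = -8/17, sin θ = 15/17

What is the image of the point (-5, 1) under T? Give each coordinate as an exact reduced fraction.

T(p) = (-25/34, -103/17)

T1 shear: y ← y − 1/2·x: (-5, 1) → (-5, 7/2)
T2 rotate counter-clockwise with cos θ = -8/17, sin θ = 15/17: (-5, 7/2) → (-25/34, -103/17)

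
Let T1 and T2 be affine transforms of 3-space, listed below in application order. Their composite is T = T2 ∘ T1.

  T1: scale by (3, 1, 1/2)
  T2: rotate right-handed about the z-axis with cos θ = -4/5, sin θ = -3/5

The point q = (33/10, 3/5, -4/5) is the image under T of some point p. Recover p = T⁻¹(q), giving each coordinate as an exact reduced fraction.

T1 = [3 0 0 0; 0 1 0 0; 0 0 1/2 0; 0 0 0 1]
T2·T1 = [-12/5 3/5 0 0; -9/5 -4/5 0 0; 0 0 1/2 0; 0 0 0 1]
det M = 3/2; M⁻¹ = [-4/15 -1/5 0 0; 3/5 -4/5 0 0; 0 0 2 0; 0 0 0 1]
M⁻¹ · (33/10, 3/5, -4/5)ᵀ = (-1, 3/2, -8/5)ᵀ

p = (-1, 3/2, -8/5)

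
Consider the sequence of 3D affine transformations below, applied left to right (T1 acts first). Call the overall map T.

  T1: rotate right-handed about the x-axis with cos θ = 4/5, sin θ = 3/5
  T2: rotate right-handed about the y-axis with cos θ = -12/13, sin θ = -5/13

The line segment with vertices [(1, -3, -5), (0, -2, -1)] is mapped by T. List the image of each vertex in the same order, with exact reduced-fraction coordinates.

T1 rotate right-handed about the x-axis with cos θ = 4/5, sin θ = 3/5: (1, -3, -5) → (1, 3/5, -29/5); (0, -2, -1) → (0, -1, -2)
T2 rotate right-handed about the y-axis with cos θ = -12/13, sin θ = -5/13: (1, 3/5, -29/5) → (17/13, 3/5, 373/65); (0, -1, -2) → (10/13, -1, 24/13)

image vertices: (17/13, 3/5, 373/65), (10/13, -1, 24/13)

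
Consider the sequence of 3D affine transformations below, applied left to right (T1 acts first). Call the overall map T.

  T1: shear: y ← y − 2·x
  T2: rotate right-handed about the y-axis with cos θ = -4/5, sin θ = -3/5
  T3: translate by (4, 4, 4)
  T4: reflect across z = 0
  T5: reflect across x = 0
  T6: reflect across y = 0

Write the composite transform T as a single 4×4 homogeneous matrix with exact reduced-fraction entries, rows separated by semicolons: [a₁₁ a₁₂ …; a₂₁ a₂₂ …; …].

T1 = [1 0 0 0; -2 1 0 0; 0 0 1 0; 0 0 0 1]
T2·T1 = [-4/5 0 -3/5 0; -2 1 0 0; 3/5 0 -4/5 0; 0 0 0 1]
T3·…·T1 = [-4/5 0 -3/5 4; -2 1 0 4; 3/5 0 -4/5 4; 0 0 0 1]
T4·…·T1 = [-4/5 0 -3/5 4; -2 1 0 4; -3/5 0 4/5 -4; 0 0 0 1]
T5·…·T1 = [4/5 0 3/5 -4; -2 1 0 4; -3/5 0 4/5 -4; 0 0 0 1]
T6·…·T1 = [4/5 0 3/5 -4; 2 -1 0 -4; -3/5 0 4/5 -4; 0 0 0 1]

T = [4/5 0 3/5 -4; 2 -1 0 -4; -3/5 0 4/5 -4; 0 0 0 1]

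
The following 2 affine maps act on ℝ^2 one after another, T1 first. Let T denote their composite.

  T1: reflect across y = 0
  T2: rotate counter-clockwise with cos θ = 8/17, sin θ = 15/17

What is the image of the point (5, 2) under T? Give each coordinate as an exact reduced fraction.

T1 reflect across y = 0: (5, 2) → (5, -2)
T2 rotate counter-clockwise with cos θ = 8/17, sin θ = 15/17: (5, -2) → (70/17, 59/17)

T(p) = (70/17, 59/17)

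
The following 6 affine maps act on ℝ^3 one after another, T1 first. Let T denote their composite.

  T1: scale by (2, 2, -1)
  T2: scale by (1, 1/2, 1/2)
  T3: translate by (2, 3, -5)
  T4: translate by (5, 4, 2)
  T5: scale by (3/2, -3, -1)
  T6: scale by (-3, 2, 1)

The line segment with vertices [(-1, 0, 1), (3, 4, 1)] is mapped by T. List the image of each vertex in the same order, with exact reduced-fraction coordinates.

image vertices: (-45/2, -42, 7/2), (-117/2, -66, 7/2)

T1 scale by (2, 2, -1): (-1, 0, 1) → (-2, 0, -1); (3, 4, 1) → (6, 8, -1)
T2 scale by (1, 1/2, 1/2): (-2, 0, -1) → (-2, 0, -1/2); (6, 8, -1) → (6, 4, -1/2)
T3 translate by (2, 3, -5): (-2, 0, -1/2) → (0, 3, -11/2); (6, 4, -1/2) → (8, 7, -11/2)
T4 translate by (5, 4, 2): (0, 3, -11/2) → (5, 7, -7/2); (8, 7, -11/2) → (13, 11, -7/2)
T5 scale by (3/2, -3, -1): (5, 7, -7/2) → (15/2, -21, 7/2); (13, 11, -7/2) → (39/2, -33, 7/2)
T6 scale by (-3, 2, 1): (15/2, -21, 7/2) → (-45/2, -42, 7/2); (39/2, -33, 7/2) → (-117/2, -66, 7/2)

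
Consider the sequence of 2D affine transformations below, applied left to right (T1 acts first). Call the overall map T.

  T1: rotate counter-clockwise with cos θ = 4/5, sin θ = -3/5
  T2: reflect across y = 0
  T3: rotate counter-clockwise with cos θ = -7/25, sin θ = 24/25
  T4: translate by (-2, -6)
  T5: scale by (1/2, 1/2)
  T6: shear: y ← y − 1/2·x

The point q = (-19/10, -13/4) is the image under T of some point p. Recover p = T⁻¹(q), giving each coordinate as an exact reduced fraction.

T1 = [4/5 3/5 0; -3/5 4/5 0; 0 0 1]
T2·T1 = [4/5 3/5 0; 3/5 -4/5 0; 0 0 1]
T3·…·T1 = [-4/5 3/5 0; 3/5 4/5 0; 0 0 1]
T4·…·T1 = [-4/5 3/5 -2; 3/5 4/5 -6; 0 0 1]
T5·…·T1 = [-2/5 3/10 -1; 3/10 2/5 -3; 0 0 1]
T6·…·T1 = [-2/5 3/10 -1; 1/2 1/4 -5/2; 0 0 1]
det M = -1/4; M⁻¹ = [-1 6/5 2; 2 8/5 6; 0 0 1]
M⁻¹ · (-19/10, -13/4)ᵀ = (0, -3)ᵀ

p = (0, -3)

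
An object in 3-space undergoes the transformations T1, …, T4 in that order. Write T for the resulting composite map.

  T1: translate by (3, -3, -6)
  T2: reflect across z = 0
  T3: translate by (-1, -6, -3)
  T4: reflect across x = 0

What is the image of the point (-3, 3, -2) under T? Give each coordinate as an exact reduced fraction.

T1 translate by (3, -3, -6): (-3, 3, -2) → (0, 0, -8)
T2 reflect across z = 0: (0, 0, -8) → (0, 0, 8)
T3 translate by (-1, -6, -3): (0, 0, 8) → (-1, -6, 5)
T4 reflect across x = 0: (-1, -6, 5) → (1, -6, 5)

T(p) = (1, -6, 5)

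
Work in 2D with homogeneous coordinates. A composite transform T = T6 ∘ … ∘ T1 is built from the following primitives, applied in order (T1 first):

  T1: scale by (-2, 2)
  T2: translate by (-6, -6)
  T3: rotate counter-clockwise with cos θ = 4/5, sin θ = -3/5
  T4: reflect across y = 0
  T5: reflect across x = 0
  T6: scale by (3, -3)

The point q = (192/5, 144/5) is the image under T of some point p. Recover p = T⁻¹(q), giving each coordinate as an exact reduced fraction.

p = (5, 3)

T1 = [-2 0 0; 0 2 0; 0 0 1]
T2·T1 = [-2 0 -6; 0 2 -6; 0 0 1]
T3·…·T1 = [-8/5 6/5 -42/5; 6/5 8/5 -6/5; 0 0 1]
T4·…·T1 = [-8/5 6/5 -42/5; -6/5 -8/5 6/5; 0 0 1]
T5·…·T1 = [8/5 -6/5 42/5; -6/5 -8/5 6/5; 0 0 1]
T6·…·T1 = [24/5 -18/5 126/5; 18/5 24/5 -18/5; 0 0 1]
det M = 36; M⁻¹ = [2/15 1/10 -3; -1/10 2/15 3; 0 0 1]
M⁻¹ · (192/5, 144/5)ᵀ = (5, 3)ᵀ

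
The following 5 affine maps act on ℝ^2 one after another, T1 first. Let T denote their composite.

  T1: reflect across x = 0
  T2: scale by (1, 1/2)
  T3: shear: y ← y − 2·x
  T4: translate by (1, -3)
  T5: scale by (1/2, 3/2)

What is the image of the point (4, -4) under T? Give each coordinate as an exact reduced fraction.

T1 reflect across x = 0: (4, -4) → (-4, -4)
T2 scale by (1, 1/2): (-4, -4) → (-4, -2)
T3 shear: y ← y − 2·x: (-4, -2) → (-4, 6)
T4 translate by (1, -3): (-4, 6) → (-3, 3)
T5 scale by (1/2, 3/2): (-3, 3) → (-3/2, 9/2)

T(p) = (-3/2, 9/2)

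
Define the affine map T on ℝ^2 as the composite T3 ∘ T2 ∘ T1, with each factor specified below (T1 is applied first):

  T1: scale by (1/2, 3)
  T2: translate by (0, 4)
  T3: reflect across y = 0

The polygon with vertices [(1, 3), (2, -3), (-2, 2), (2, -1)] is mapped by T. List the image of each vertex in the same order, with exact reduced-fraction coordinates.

image vertices: (1/2, -13), (1, 5), (-1, -10), (1, -1)

T1 scale by (1/2, 3): (1, 3) → (1/2, 9); (2, -3) → (1, -9); (-2, 2) → (-1, 6); (2, -1) → (1, -3)
T2 translate by (0, 4): (1/2, 9) → (1/2, 13); (1, -9) → (1, -5); (-1, 6) → (-1, 10); (1, -3) → (1, 1)
T3 reflect across y = 0: (1/2, 13) → (1/2, -13); (1, -5) → (1, 5); (-1, 10) → (-1, -10); (1, 1) → (1, -1)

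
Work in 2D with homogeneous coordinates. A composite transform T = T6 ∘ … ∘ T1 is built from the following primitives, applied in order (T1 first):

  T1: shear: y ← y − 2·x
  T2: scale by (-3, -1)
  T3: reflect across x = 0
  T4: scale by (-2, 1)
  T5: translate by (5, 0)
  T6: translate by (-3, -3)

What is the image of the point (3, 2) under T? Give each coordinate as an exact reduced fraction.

T(p) = (-16, 1)

T1 shear: y ← y − 2·x: (3, 2) → (3, -4)
T2 scale by (-3, -1): (3, -4) → (-9, 4)
T3 reflect across x = 0: (-9, 4) → (9, 4)
T4 scale by (-2, 1): (9, 4) → (-18, 4)
T5 translate by (5, 0): (-18, 4) → (-13, 4)
T6 translate by (-3, -3): (-13, 4) → (-16, 1)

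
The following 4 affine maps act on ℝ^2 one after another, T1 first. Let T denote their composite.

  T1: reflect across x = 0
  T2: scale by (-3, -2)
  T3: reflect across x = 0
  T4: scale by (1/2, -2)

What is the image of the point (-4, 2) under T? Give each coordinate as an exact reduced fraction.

T(p) = (6, 8)

T1 reflect across x = 0: (-4, 2) → (4, 2)
T2 scale by (-3, -2): (4, 2) → (-12, -4)
T3 reflect across x = 0: (-12, -4) → (12, -4)
T4 scale by (1/2, -2): (12, -4) → (6, 8)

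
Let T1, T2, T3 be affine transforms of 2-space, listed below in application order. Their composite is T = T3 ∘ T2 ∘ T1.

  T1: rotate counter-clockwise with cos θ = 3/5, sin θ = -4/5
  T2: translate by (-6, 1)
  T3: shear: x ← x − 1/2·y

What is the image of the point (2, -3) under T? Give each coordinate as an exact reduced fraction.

T1 rotate counter-clockwise with cos θ = 3/5, sin θ = -4/5: (2, -3) → (-6/5, -17/5)
T2 translate by (-6, 1): (-6/5, -17/5) → (-36/5, -12/5)
T3 shear: x ← x − 1/2·y: (-36/5, -12/5) → (-6, -12/5)

T(p) = (-6, -12/5)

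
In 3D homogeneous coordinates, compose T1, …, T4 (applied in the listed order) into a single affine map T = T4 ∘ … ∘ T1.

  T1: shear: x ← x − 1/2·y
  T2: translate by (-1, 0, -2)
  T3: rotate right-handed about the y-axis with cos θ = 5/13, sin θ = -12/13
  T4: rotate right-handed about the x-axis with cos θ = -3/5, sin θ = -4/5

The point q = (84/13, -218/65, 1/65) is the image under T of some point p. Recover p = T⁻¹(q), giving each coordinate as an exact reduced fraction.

p = (2, 2, -5)

T1 = [1 -1/2 0 0; 0 1 0 0; 0 0 1 0; 0 0 0 1]
T2·T1 = [1 -1/2 0 -1; 0 1 0 0; 0 0 1 -2; 0 0 0 1]
T3·…·T1 = [5/13 -5/26 -12/13 19/13; 0 1 0 0; 12/13 -6/13 5/13 -22/13; 0 0 0 1]
T4·…·T1 = [5/13 -5/26 -12/13 19/13; 48/65 -63/65 4/13 -88/65; -36/65 -34/65 -3/13 66/65; 0 0 0 1]
det M = 1; M⁻¹ = [5/13 57/130 -62/65 1; 0 -3/5 -4/5 0; -12/13 4/13 -3/13 2; 0 0 0 1]
M⁻¹ · (84/13, -218/65, 1/65)ᵀ = (2, 2, -5)ᵀ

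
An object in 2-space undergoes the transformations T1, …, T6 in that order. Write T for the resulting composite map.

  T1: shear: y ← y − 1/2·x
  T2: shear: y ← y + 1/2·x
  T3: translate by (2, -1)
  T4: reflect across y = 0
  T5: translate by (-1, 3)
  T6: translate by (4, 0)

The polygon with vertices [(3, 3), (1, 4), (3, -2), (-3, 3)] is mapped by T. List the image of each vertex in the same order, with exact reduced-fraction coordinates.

T1 shear: y ← y − 1/2·x: (3, 3) → (3, 3/2); (1, 4) → (1, 7/2); (3, -2) → (3, -7/2); (-3, 3) → (-3, 9/2)
T2 shear: y ← y + 1/2·x: (3, 3/2) → (3, 3); (1, 7/2) → (1, 4); (3, -7/2) → (3, -2); (-3, 9/2) → (-3, 3)
T3 translate by (2, -1): (3, 3) → (5, 2); (1, 4) → (3, 3); (3, -2) → (5, -3); (-3, 3) → (-1, 2)
T4 reflect across y = 0: (5, 2) → (5, -2); (3, 3) → (3, -3); (5, -3) → (5, 3); (-1, 2) → (-1, -2)
T5 translate by (-1, 3): (5, -2) → (4, 1); (3, -3) → (2, 0); (5, 3) → (4, 6); (-1, -2) → (-2, 1)
T6 translate by (4, 0): (4, 1) → (8, 1); (2, 0) → (6, 0); (4, 6) → (8, 6); (-2, 1) → (2, 1)

image vertices: (8, 1), (6, 0), (8, 6), (2, 1)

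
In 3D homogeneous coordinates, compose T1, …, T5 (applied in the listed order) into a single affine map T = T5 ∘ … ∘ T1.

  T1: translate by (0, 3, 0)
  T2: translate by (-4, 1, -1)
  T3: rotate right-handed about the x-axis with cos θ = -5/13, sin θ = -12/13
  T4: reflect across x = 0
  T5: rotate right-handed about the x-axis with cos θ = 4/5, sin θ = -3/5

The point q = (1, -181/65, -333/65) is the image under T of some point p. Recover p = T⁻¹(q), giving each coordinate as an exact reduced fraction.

p = (3, 1, 4)

T1 = [1 0 0 0; 0 1 0 3; 0 0 1 0; 0 0 0 1]
T2·T1 = [1 0 0 -4; 0 1 0 4; 0 0 1 -1; 0 0 0 1]
T3·…·T1 = [1 0 0 -4; 0 -5/13 12/13 -32/13; 0 -12/13 -5/13 -43/13; 0 0 0 1]
T4·…·T1 = [-1 0 0 4; 0 -5/13 12/13 -32/13; 0 -12/13 -5/13 -43/13; 0 0 0 1]
T5·…·T1 = [-1 0 0 4; 0 -56/65 33/65 -257/65; 0 -33/65 -56/65 -76/65; 0 0 0 1]
det M = -1; M⁻¹ = [-1 0 0 4; 0 -56/65 -33/65 -4; 0 33/65 -56/65 1; 0 0 0 1]
M⁻¹ · (1, -181/65, -333/65)ᵀ = (3, 1, 4)ᵀ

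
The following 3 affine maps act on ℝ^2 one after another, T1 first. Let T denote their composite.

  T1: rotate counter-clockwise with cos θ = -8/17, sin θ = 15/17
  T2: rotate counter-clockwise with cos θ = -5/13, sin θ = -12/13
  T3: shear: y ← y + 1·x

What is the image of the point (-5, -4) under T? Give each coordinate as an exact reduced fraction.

T(p) = (-1016/221, -2001/221)

T1 rotate counter-clockwise with cos θ = -8/17, sin θ = 15/17: (-5, -4) → (100/17, -43/17)
T2 rotate counter-clockwise with cos θ = -5/13, sin θ = -12/13: (100/17, -43/17) → (-1016/221, -985/221)
T3 shear: y ← y + 1·x: (-1016/221, -985/221) → (-1016/221, -2001/221)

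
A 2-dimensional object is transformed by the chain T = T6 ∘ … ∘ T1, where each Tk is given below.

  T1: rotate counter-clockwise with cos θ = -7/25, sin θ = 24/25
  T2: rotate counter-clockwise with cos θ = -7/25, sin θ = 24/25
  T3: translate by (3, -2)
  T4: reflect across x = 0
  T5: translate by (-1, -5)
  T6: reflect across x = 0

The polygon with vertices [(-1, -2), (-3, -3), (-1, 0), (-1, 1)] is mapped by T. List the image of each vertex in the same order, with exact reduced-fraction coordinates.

image vertices: (471/125, -597/125), (3073/625, -1786/625), (3027/625, -4039/625), (3363/625, -4566/625)

T1 rotate counter-clockwise with cos θ = -7/25, sin θ = 24/25: (-1, -2) → (11/5, -2/5); (-3, -3) → (93/25, -51/25); (-1, 0) → (7/25, -24/25); (-1, 1) → (-17/25, -31/25)
T2 rotate counter-clockwise with cos θ = -7/25, sin θ = 24/25: (11/5, -2/5) → (-29/125, 278/125); (93/25, -51/25) → (573/625, 2589/625); (7/25, -24/25) → (527/625, 336/625); (-17/25, -31/25) → (863/625, -191/625)
T3 translate by (3, -2): (-29/125, 278/125) → (346/125, 28/125); (573/625, 2589/625) → (2448/625, 1339/625); (527/625, 336/625) → (2402/625, -914/625); (863/625, -191/625) → (2738/625, -1441/625)
T4 reflect across x = 0: (346/125, 28/125) → (-346/125, 28/125); (2448/625, 1339/625) → (-2448/625, 1339/625); (2402/625, -914/625) → (-2402/625, -914/625); (2738/625, -1441/625) → (-2738/625, -1441/625)
T5 translate by (-1, -5): (-346/125, 28/125) → (-471/125, -597/125); (-2448/625, 1339/625) → (-3073/625, -1786/625); (-2402/625, -914/625) → (-3027/625, -4039/625); (-2738/625, -1441/625) → (-3363/625, -4566/625)
T6 reflect across x = 0: (-471/125, -597/125) → (471/125, -597/125); (-3073/625, -1786/625) → (3073/625, -1786/625); (-3027/625, -4039/625) → (3027/625, -4039/625); (-3363/625, -4566/625) → (3363/625, -4566/625)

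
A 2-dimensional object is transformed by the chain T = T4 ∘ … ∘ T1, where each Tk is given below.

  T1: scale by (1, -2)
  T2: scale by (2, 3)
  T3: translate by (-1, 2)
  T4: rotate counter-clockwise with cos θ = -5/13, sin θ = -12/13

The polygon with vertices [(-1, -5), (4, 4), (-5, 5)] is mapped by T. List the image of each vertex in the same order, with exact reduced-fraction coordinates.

T1 scale by (1, -2): (-1, -5) → (-1, 10); (4, 4) → (4, -8); (-5, 5) → (-5, -10)
T2 scale by (2, 3): (-1, 10) → (-2, 30); (4, -8) → (8, -24); (-5, -10) → (-10, -30)
T3 translate by (-1, 2): (-2, 30) → (-3, 32); (8, -24) → (7, -22); (-10, -30) → (-11, -28)
T4 rotate counter-clockwise with cos θ = -5/13, sin θ = -12/13: (-3, 32) → (399/13, -124/13); (7, -22) → (-23, 2); (-11, -28) → (-281/13, 272/13)

image vertices: (399/13, -124/13), (-23, 2), (-281/13, 272/13)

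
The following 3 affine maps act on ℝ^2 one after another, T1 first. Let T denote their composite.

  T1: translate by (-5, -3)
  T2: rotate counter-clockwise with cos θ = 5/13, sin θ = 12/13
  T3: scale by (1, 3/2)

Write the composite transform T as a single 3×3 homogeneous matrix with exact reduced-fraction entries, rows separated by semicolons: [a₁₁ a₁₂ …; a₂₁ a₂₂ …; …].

T1 = [1 0 -5; 0 1 -3; 0 0 1]
T2·T1 = [5/13 -12/13 11/13; 12/13 5/13 -75/13; 0 0 1]
T3·…·T1 = [5/13 -12/13 11/13; 18/13 15/26 -225/26; 0 0 1]

T = [5/13 -12/13 11/13; 18/13 15/26 -225/26; 0 0 1]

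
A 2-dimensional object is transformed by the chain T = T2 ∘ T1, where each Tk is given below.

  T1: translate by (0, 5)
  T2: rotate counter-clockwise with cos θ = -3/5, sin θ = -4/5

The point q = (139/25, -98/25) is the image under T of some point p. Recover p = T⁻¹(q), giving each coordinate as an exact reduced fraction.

p = (-1/5, 9/5)

T1 = [1 0 0; 0 1 5; 0 0 1]
T2·T1 = [-3/5 4/5 4; -4/5 -3/5 -3; 0 0 1]
det M = 1; M⁻¹ = [-3/5 -4/5 0; 4/5 -3/5 -5; 0 0 1]
M⁻¹ · (139/25, -98/25)ᵀ = (-1/5, 9/5)ᵀ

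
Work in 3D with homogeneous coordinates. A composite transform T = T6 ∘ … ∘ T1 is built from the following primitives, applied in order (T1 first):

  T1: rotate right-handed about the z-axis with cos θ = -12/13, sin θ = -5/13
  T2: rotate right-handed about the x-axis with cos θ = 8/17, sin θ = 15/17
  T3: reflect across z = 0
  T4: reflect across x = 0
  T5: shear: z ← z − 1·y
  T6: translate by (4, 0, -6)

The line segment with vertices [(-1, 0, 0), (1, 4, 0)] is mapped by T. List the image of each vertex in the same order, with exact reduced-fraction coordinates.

T1 rotate right-handed about the z-axis with cos θ = -12/13, sin θ = -5/13: (-1, 0, 0) → (12/13, 5/13, 0); (1, 4, 0) → (8/13, -53/13, 0)
T2 rotate right-handed about the x-axis with cos θ = 8/17, sin θ = 15/17: (12/13, 5/13, 0) → (12/13, 40/221, 75/221); (8/13, -53/13, 0) → (8/13, -424/221, -795/221)
T3 reflect across z = 0: (12/13, 40/221, 75/221) → (12/13, 40/221, -75/221); (8/13, -424/221, -795/221) → (8/13, -424/221, 795/221)
T4 reflect across x = 0: (12/13, 40/221, -75/221) → (-12/13, 40/221, -75/221); (8/13, -424/221, 795/221) → (-8/13, -424/221, 795/221)
T5 shear: z ← z − 1·y: (-12/13, 40/221, -75/221) → (-12/13, 40/221, -115/221); (-8/13, -424/221, 795/221) → (-8/13, -424/221, 1219/221)
T6 translate by (4, 0, -6): (-12/13, 40/221, -115/221) → (40/13, 40/221, -1441/221); (-8/13, -424/221, 1219/221) → (44/13, -424/221, -107/221)

image vertices: (40/13, 40/221, -1441/221), (44/13, -424/221, -107/221)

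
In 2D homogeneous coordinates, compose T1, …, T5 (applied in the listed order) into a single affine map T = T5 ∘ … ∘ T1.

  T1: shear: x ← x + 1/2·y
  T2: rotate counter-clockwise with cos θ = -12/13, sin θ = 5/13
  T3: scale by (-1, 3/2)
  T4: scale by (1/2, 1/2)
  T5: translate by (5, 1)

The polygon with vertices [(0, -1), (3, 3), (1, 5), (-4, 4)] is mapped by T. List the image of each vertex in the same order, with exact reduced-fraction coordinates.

T1 shear: x ← x + 1/2·y: (0, -1) → (-1/2, -1); (3, 3) → (9/2, 3); (1, 5) → (7/2, 5); (-4, 4) → (-2, 4)
T2 rotate counter-clockwise with cos θ = -12/13, sin θ = 5/13: (-1/2, -1) → (11/13, 19/26); (9/2, 3) → (-69/13, -27/26); (7/2, 5) → (-67/13, -85/26); (-2, 4) → (4/13, -58/13)
T3 scale by (-1, 3/2): (11/13, 19/26) → (-11/13, 57/52); (-69/13, -27/26) → (69/13, -81/52); (-67/13, -85/26) → (67/13, -255/52); (4/13, -58/13) → (-4/13, -87/13)
T4 scale by (1/2, 1/2): (-11/13, 57/52) → (-11/26, 57/104); (69/13, -81/52) → (69/26, -81/104); (67/13, -255/52) → (67/26, -255/104); (-4/13, -87/13) → (-2/13, -87/26)
T5 translate by (5, 1): (-11/26, 57/104) → (119/26, 161/104); (69/26, -81/104) → (199/26, 23/104); (67/26, -255/104) → (197/26, -151/104); (-2/13, -87/26) → (63/13, -61/26)

image vertices: (119/26, 161/104), (199/26, 23/104), (197/26, -151/104), (63/13, -61/26)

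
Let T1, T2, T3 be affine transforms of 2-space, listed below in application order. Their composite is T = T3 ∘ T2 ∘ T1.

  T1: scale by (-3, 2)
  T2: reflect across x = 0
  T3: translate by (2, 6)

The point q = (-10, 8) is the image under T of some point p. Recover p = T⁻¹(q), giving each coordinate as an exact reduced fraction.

T1 = [-3 0 0; 0 2 0; 0 0 1]
T2·T1 = [3 0 0; 0 2 0; 0 0 1]
T3·…·T1 = [3 0 2; 0 2 6; 0 0 1]
det M = 6; M⁻¹ = [1/3 0 -2/3; 0 1/2 -3; 0 0 1]
M⁻¹ · (-10, 8)ᵀ = (-4, 1)ᵀ

p = (-4, 1)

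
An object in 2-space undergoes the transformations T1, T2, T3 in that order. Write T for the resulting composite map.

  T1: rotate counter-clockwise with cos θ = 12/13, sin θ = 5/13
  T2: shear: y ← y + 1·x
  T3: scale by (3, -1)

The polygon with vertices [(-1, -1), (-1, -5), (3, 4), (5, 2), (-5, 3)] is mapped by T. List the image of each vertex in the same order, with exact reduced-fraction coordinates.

T1 rotate counter-clockwise with cos θ = 12/13, sin θ = 5/13: (-1, -1) → (-7/13, -17/13); (-1, -5) → (1, -5); (3, 4) → (16/13, 63/13); (5, 2) → (50/13, 49/13); (-5, 3) → (-75/13, 11/13)
T2 shear: y ← y + 1·x: (-7/13, -17/13) → (-7/13, -24/13); (1, -5) → (1, -4); (16/13, 63/13) → (16/13, 79/13); (50/13, 49/13) → (50/13, 99/13); (-75/13, 11/13) → (-75/13, -64/13)
T3 scale by (3, -1): (-7/13, -24/13) → (-21/13, 24/13); (1, -4) → (3, 4); (16/13, 79/13) → (48/13, -79/13); (50/13, 99/13) → (150/13, -99/13); (-75/13, -64/13) → (-225/13, 64/13)

image vertices: (-21/13, 24/13), (3, 4), (48/13, -79/13), (150/13, -99/13), (-225/13, 64/13)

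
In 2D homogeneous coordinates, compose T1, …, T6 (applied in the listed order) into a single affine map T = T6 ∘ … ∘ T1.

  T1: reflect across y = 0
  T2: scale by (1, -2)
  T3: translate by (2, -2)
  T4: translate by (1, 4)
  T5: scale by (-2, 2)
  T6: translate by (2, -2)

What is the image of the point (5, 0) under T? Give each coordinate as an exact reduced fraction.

T1 reflect across y = 0: (5, 0) → (5, 0)
T2 scale by (1, -2): (5, 0) → (5, 0)
T3 translate by (2, -2): (5, 0) → (7, -2)
T4 translate by (1, 4): (7, -2) → (8, 2)
T5 scale by (-2, 2): (8, 2) → (-16, 4)
T6 translate by (2, -2): (-16, 4) → (-14, 2)

T(p) = (-14, 2)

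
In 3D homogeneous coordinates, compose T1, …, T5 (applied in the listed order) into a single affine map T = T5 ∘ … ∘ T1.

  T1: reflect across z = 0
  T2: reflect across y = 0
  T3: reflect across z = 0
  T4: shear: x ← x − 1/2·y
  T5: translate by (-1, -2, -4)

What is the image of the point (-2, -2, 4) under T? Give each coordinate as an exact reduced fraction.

T(p) = (-4, 0, 0)

T1 reflect across z = 0: (-2, -2, 4) → (-2, -2, -4)
T2 reflect across y = 0: (-2, -2, -4) → (-2, 2, -4)
T3 reflect across z = 0: (-2, 2, -4) → (-2, 2, 4)
T4 shear: x ← x − 1/2·y: (-2, 2, 4) → (-3, 2, 4)
T5 translate by (-1, -2, -4): (-3, 2, 4) → (-4, 0, 0)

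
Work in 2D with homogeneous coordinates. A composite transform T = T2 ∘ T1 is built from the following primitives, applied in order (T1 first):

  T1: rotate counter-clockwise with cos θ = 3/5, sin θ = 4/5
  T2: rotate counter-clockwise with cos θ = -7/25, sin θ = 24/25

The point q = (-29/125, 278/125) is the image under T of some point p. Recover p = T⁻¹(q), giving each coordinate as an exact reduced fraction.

p = (1, -2)

T1 = [3/5 -4/5 0; 4/5 3/5 0; 0 0 1]
T2·T1 = [-117/125 -44/125 0; 44/125 -117/125 0; 0 0 1]
det M = 1; M⁻¹ = [-117/125 44/125 0; -44/125 -117/125 0; 0 0 1]
M⁻¹ · (-29/125, 278/125)ᵀ = (1, -2)ᵀ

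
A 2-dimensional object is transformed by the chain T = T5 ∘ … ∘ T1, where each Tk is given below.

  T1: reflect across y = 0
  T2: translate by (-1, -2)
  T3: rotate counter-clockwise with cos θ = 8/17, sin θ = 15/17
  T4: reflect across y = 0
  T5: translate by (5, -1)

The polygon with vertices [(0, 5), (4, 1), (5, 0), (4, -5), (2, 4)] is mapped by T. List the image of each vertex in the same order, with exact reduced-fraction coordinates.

image vertices: (182/17, 54/17), (154/17, -38/17), (147/17, -61/17), (64/17, -86/17), (183/17, 16/17)

T1 reflect across y = 0: (0, 5) → (0, -5); (4, 1) → (4, -1); (5, 0) → (5, 0); (4, -5) → (4, 5); (2, 4) → (2, -4)
T2 translate by (-1, -2): (0, -5) → (-1, -7); (4, -1) → (3, -3); (5, 0) → (4, -2); (4, 5) → (3, 3); (2, -4) → (1, -6)
T3 rotate counter-clockwise with cos θ = 8/17, sin θ = 15/17: (-1, -7) → (97/17, -71/17); (3, -3) → (69/17, 21/17); (4, -2) → (62/17, 44/17); (3, 3) → (-21/17, 69/17); (1, -6) → (98/17, -33/17)
T4 reflect across y = 0: (97/17, -71/17) → (97/17, 71/17); (69/17, 21/17) → (69/17, -21/17); (62/17, 44/17) → (62/17, -44/17); (-21/17, 69/17) → (-21/17, -69/17); (98/17, -33/17) → (98/17, 33/17)
T5 translate by (5, -1): (97/17, 71/17) → (182/17, 54/17); (69/17, -21/17) → (154/17, -38/17); (62/17, -44/17) → (147/17, -61/17); (-21/17, -69/17) → (64/17, -86/17); (98/17, 33/17) → (183/17, 16/17)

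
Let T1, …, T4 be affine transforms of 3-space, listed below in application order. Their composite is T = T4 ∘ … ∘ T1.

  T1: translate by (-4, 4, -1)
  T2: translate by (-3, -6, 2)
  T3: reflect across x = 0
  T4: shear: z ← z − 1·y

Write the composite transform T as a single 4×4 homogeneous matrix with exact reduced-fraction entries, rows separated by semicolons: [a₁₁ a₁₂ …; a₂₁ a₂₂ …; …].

T1 = [1 0 0 -4; 0 1 0 4; 0 0 1 -1; 0 0 0 1]
T2·T1 = [1 0 0 -7; 0 1 0 -2; 0 0 1 1; 0 0 0 1]
T3·…·T1 = [-1 0 0 7; 0 1 0 -2; 0 0 1 1; 0 0 0 1]
T4·…·T1 = [-1 0 0 7; 0 1 0 -2; 0 -1 1 3; 0 0 0 1]

T = [-1 0 0 7; 0 1 0 -2; 0 -1 1 3; 0 0 0 1]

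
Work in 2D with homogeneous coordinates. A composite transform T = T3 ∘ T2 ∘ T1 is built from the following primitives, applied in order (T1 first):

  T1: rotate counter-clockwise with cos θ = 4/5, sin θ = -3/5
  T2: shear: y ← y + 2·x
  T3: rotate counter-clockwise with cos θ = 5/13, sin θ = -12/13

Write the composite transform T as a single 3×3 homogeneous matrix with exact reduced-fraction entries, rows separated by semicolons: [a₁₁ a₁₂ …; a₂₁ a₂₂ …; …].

T = [16/13 27/13 0; -23/65 14/65 0; 0 0 1]

T1 = [4/5 3/5 0; -3/5 4/5 0; 0 0 1]
T2·T1 = [4/5 3/5 0; 1 2 0; 0 0 1]
T3·…·T1 = [16/13 27/13 0; -23/65 14/65 0; 0 0 1]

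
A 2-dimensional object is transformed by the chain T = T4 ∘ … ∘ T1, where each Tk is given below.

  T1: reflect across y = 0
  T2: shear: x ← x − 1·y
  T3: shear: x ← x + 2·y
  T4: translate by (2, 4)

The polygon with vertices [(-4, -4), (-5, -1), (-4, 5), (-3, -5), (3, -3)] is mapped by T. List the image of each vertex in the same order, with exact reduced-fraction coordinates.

image vertices: (2, 8), (-2, 5), (-7, -1), (4, 9), (8, 7)

T1 reflect across y = 0: (-4, -4) → (-4, 4); (-5, -1) → (-5, 1); (-4, 5) → (-4, -5); (-3, -5) → (-3, 5); (3, -3) → (3, 3)
T2 shear: x ← x − 1·y: (-4, 4) → (-8, 4); (-5, 1) → (-6, 1); (-4, -5) → (1, -5); (-3, 5) → (-8, 5); (3, 3) → (0, 3)
T3 shear: x ← x + 2·y: (-8, 4) → (0, 4); (-6, 1) → (-4, 1); (1, -5) → (-9, -5); (-8, 5) → (2, 5); (0, 3) → (6, 3)
T4 translate by (2, 4): (0, 4) → (2, 8); (-4, 1) → (-2, 5); (-9, -5) → (-7, -1); (2, 5) → (4, 9); (6, 3) → (8, 7)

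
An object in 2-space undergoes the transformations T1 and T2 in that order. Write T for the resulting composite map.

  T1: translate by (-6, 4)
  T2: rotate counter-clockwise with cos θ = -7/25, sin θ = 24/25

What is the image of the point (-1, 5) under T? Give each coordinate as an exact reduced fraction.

T1 translate by (-6, 4): (-1, 5) → (-7, 9)
T2 rotate counter-clockwise with cos θ = -7/25, sin θ = 24/25: (-7, 9) → (-167/25, -231/25)

T(p) = (-167/25, -231/25)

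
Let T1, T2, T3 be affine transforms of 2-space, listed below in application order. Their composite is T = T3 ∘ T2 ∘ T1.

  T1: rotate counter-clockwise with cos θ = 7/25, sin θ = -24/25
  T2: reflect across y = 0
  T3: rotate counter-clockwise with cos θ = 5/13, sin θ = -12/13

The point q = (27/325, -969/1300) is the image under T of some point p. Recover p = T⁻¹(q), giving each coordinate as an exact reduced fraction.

p = (0, 3/4)

T1 = [7/25 24/25 0; -24/25 7/25 0; 0 0 1]
T2·T1 = [7/25 24/25 0; 24/25 -7/25 0; 0 0 1]
T3·…·T1 = [323/325 36/325 0; 36/325 -323/325 0; 0 0 1]
det M = -1; M⁻¹ = [323/325 36/325 0; 36/325 -323/325 0; 0 0 1]
M⁻¹ · (27/325, -969/1300)ᵀ = (0, 3/4)ᵀ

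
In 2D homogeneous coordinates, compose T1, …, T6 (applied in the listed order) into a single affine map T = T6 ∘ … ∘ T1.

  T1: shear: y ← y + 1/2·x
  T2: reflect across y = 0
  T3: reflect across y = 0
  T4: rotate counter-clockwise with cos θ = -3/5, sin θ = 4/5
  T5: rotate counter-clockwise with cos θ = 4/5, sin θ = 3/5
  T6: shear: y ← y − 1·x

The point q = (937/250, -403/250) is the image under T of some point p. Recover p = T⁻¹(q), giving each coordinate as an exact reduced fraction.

T1 = [1 0 0; 1/2 1 0; 0 0 1]
T2·T1 = [1 0 0; -1/2 -1 0; 0 0 1]
T3·…·T1 = [1 0 0; 1/2 1 0; 0 0 1]
T4·…·T1 = [-1 -4/5 0; 1/2 -3/5 0; 0 0 1]
T5·…·T1 = [-11/10 -7/25 0; -1/5 -24/25 0; 0 0 1]
T6·…·T1 = [-11/10 -7/25 0; 9/10 -17/25 0; 0 0 1]
det M = 1; M⁻¹ = [-17/25 7/25 0; -9/10 -11/10 0; 0 0 1]
M⁻¹ · (937/250, -403/250)ᵀ = (-3, -8/5)ᵀ

p = (-3, -8/5)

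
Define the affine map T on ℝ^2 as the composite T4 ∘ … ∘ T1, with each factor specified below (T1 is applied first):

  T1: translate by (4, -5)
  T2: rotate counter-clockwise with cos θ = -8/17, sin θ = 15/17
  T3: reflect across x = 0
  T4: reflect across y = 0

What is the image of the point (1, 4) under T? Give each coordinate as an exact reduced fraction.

T1 translate by (4, -5): (1, 4) → (5, -1)
T2 rotate counter-clockwise with cos θ = -8/17, sin θ = 15/17: (5, -1) → (-25/17, 83/17)
T3 reflect across x = 0: (-25/17, 83/17) → (25/17, 83/17)
T4 reflect across y = 0: (25/17, 83/17) → (25/17, -83/17)

T(p) = (25/17, -83/17)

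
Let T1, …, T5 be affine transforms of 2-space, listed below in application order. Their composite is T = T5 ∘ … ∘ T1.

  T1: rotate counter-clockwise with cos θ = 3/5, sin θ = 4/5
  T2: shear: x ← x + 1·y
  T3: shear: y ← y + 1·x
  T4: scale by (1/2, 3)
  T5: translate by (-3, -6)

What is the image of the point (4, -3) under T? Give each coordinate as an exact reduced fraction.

T(p) = (1/10, 84/5)

T1 rotate counter-clockwise with cos θ = 3/5, sin θ = 4/5: (4, -3) → (24/5, 7/5)
T2 shear: x ← x + 1·y: (24/5, 7/5) → (31/5, 7/5)
T3 shear: y ← y + 1·x: (31/5, 7/5) → (31/5, 38/5)
T4 scale by (1/2, 3): (31/5, 38/5) → (31/10, 114/5)
T5 translate by (-3, -6): (31/10, 114/5) → (1/10, 84/5)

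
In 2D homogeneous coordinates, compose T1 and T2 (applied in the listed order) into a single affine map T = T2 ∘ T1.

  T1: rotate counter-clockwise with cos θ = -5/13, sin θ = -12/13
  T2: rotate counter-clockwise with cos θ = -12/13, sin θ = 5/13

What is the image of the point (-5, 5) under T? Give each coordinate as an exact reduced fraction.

T1 rotate counter-clockwise with cos θ = -5/13, sin θ = -12/13: (-5, 5) → (85/13, 35/13)
T2 rotate counter-clockwise with cos θ = -12/13, sin θ = 5/13: (85/13, 35/13) → (-1195/169, 5/169)

T(p) = (-1195/169, 5/169)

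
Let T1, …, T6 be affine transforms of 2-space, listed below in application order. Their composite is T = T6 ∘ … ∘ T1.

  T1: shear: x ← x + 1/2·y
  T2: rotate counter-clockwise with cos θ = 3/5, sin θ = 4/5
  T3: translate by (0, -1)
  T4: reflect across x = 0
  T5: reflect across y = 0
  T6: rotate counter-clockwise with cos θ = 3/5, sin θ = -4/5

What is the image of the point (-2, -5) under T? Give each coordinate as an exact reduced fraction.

T1 shear: x ← x + 1/2·y: (-2, -5) → (-9/2, -5)
T2 rotate counter-clockwise with cos θ = 3/5, sin θ = 4/5: (-9/2, -5) → (13/10, -33/5)
T3 translate by (0, -1): (13/10, -33/5) → (13/10, -38/5)
T4 reflect across x = 0: (13/10, -38/5) → (-13/10, -38/5)
T5 reflect across y = 0: (-13/10, -38/5) → (-13/10, 38/5)
T6 rotate counter-clockwise with cos θ = 3/5, sin θ = -4/5: (-13/10, 38/5) → (53/10, 28/5)

T(p) = (53/10, 28/5)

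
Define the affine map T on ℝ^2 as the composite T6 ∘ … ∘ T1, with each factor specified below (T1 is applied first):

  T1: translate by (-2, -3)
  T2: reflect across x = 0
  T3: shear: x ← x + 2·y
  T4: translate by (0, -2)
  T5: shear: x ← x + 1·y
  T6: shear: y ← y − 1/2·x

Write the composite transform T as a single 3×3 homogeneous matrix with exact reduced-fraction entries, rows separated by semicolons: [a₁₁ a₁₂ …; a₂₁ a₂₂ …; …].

T = [-1 3 -9; 1/2 -1/2 -1/2; 0 0 1]

T1 = [1 0 -2; 0 1 -3; 0 0 1]
T2·T1 = [-1 0 2; 0 1 -3; 0 0 1]
T3·…·T1 = [-1 2 -4; 0 1 -3; 0 0 1]
T4·…·T1 = [-1 2 -4; 0 1 -5; 0 0 1]
T5·…·T1 = [-1 3 -9; 0 1 -5; 0 0 1]
T6·…·T1 = [-1 3 -9; 1/2 -1/2 -1/2; 0 0 1]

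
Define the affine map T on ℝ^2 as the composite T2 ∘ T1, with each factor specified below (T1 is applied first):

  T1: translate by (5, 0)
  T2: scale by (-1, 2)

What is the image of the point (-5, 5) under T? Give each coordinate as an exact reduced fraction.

T(p) = (0, 10)

T1 translate by (5, 0): (-5, 5) → (0, 5)
T2 scale by (-1, 2): (0, 5) → (0, 10)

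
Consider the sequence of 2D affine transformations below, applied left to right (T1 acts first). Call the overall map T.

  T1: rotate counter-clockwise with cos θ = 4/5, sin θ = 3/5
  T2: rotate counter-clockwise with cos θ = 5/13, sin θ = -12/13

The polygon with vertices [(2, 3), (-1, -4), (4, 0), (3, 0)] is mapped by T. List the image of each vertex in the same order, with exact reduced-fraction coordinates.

image vertices: (211/65, 102/65), (-188/65, -191/65), (224/65, -132/65), (168/65, -99/65)

T1 rotate counter-clockwise with cos θ = 4/5, sin θ = 3/5: (2, 3) → (-1/5, 18/5); (-1, -4) → (8/5, -19/5); (4, 0) → (16/5, 12/5); (3, 0) → (12/5, 9/5)
T2 rotate counter-clockwise with cos θ = 5/13, sin θ = -12/13: (-1/5, 18/5) → (211/65, 102/65); (8/5, -19/5) → (-188/65, -191/65); (16/5, 12/5) → (224/65, -132/65); (12/5, 9/5) → (168/65, -99/65)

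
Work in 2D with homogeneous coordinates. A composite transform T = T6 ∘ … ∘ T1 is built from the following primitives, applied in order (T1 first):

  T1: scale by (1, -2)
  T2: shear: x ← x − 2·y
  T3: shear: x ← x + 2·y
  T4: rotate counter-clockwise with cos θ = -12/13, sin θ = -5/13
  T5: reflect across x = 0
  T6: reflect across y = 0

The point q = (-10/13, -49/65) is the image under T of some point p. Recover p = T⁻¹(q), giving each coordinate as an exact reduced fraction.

p = (-1, 1/5)

T1 = [1 0 0; 0 -2 0; 0 0 1]
T2·T1 = [1 4 0; 0 -2 0; 0 0 1]
T3·…·T1 = [1 0 0; 0 -2 0; 0 0 1]
T4·…·T1 = [-12/13 -10/13 0; -5/13 24/13 0; 0 0 1]
T5·…·T1 = [12/13 10/13 0; -5/13 24/13 0; 0 0 1]
T6·…·T1 = [12/13 10/13 0; 5/13 -24/13 0; 0 0 1]
det M = -2; M⁻¹ = [12/13 5/13 0; 5/26 -6/13 0; 0 0 1]
M⁻¹ · (-10/13, -49/65)ᵀ = (-1, 1/5)ᵀ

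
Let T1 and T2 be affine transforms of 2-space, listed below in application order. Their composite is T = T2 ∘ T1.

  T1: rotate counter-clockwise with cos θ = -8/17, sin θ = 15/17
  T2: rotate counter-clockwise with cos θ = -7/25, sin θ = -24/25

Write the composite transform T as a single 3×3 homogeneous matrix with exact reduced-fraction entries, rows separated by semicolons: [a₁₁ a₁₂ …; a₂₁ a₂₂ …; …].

T = [416/425 -87/425 0; 87/425 416/425 0; 0 0 1]

T1 = [-8/17 -15/17 0; 15/17 -8/17 0; 0 0 1]
T2·T1 = [416/425 -87/425 0; 87/425 416/425 0; 0 0 1]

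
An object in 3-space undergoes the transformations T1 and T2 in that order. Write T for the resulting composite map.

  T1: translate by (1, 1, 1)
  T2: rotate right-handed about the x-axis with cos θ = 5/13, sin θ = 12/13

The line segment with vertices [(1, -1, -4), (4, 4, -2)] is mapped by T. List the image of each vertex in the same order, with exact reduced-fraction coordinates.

image vertices: (2, 36/13, -15/13), (5, 37/13, 55/13)

T1 translate by (1, 1, 1): (1, -1, -4) → (2, 0, -3); (4, 4, -2) → (5, 5, -1)
T2 rotate right-handed about the x-axis with cos θ = 5/13, sin θ = 12/13: (2, 0, -3) → (2, 36/13, -15/13); (5, 5, -1) → (5, 37/13, 55/13)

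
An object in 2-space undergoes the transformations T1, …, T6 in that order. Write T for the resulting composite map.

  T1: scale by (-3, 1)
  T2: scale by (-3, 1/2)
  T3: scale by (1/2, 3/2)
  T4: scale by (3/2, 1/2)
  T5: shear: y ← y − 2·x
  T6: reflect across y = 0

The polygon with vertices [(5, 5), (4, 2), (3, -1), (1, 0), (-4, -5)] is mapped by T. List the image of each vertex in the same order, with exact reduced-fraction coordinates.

image vertices: (135/4, 525/8), (27, 213/4), (81/4, 327/8), (27/4, 27/2), (-27, -417/8)

T1 scale by (-3, 1): (5, 5) → (-15, 5); (4, 2) → (-12, 2); (3, -1) → (-9, -1); (1, 0) → (-3, 0); (-4, -5) → (12, -5)
T2 scale by (-3, 1/2): (-15, 5) → (45, 5/2); (-12, 2) → (36, 1); (-9, -1) → (27, -1/2); (-3, 0) → (9, 0); (12, -5) → (-36, -5/2)
T3 scale by (1/2, 3/2): (45, 5/2) → (45/2, 15/4); (36, 1) → (18, 3/2); (27, -1/2) → (27/2, -3/4); (9, 0) → (9/2, 0); (-36, -5/2) → (-18, -15/4)
T4 scale by (3/2, 1/2): (45/2, 15/4) → (135/4, 15/8); (18, 3/2) → (27, 3/4); (27/2, -3/4) → (81/4, -3/8); (9/2, 0) → (27/4, 0); (-18, -15/4) → (-27, -15/8)
T5 shear: y ← y − 2·x: (135/4, 15/8) → (135/4, -525/8); (27, 3/4) → (27, -213/4); (81/4, -3/8) → (81/4, -327/8); (27/4, 0) → (27/4, -27/2); (-27, -15/8) → (-27, 417/8)
T6 reflect across y = 0: (135/4, -525/8) → (135/4, 525/8); (27, -213/4) → (27, 213/4); (81/4, -327/8) → (81/4, 327/8); (27/4, -27/2) → (27/4, 27/2); (-27, 417/8) → (-27, -417/8)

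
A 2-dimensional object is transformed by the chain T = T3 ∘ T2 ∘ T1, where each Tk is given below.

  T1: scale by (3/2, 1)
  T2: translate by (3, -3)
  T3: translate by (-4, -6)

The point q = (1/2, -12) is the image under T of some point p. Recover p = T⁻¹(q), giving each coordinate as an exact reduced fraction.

T1 = [3/2 0 0; 0 1 0; 0 0 1]
T2·T1 = [3/2 0 3; 0 1 -3; 0 0 1]
T3·…·T1 = [3/2 0 -1; 0 1 -9; 0 0 1]
det M = 3/2; M⁻¹ = [2/3 0 2/3; 0 1 9; 0 0 1]
M⁻¹ · (1/2, -12)ᵀ = (1, -3)ᵀ

p = (1, -3)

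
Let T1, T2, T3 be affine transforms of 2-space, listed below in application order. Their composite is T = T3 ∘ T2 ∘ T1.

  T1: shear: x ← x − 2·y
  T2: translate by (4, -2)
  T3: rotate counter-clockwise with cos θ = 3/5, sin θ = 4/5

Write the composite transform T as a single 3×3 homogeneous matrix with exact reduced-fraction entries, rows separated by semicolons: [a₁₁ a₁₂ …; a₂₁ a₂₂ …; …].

T = [3/5 -2 4; 4/5 -1 2; 0 0 1]

T1 = [1 -2 0; 0 1 0; 0 0 1]
T2·T1 = [1 -2 4; 0 1 -2; 0 0 1]
T3·…·T1 = [3/5 -2 4; 4/5 -1 2; 0 0 1]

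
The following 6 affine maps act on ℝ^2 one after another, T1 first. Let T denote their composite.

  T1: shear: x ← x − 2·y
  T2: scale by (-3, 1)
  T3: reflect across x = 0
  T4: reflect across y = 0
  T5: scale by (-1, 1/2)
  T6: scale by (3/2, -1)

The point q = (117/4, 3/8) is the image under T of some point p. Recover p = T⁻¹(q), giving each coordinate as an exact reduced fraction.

p = (-5, 3/4)

T1 = [1 -2 0; 0 1 0; 0 0 1]
T2·T1 = [-3 6 0; 0 1 0; 0 0 1]
T3·…·T1 = [3 -6 0; 0 1 0; 0 0 1]
T4·…·T1 = [3 -6 0; 0 -1 0; 0 0 1]
T5·…·T1 = [-3 6 0; 0 -1/2 0; 0 0 1]
T6·…·T1 = [-9/2 9 0; 0 1/2 0; 0 0 1]
det M = -9/4; M⁻¹ = [-2/9 4 0; 0 2 0; 0 0 1]
M⁻¹ · (117/4, 3/8)ᵀ = (-5, 3/4)ᵀ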